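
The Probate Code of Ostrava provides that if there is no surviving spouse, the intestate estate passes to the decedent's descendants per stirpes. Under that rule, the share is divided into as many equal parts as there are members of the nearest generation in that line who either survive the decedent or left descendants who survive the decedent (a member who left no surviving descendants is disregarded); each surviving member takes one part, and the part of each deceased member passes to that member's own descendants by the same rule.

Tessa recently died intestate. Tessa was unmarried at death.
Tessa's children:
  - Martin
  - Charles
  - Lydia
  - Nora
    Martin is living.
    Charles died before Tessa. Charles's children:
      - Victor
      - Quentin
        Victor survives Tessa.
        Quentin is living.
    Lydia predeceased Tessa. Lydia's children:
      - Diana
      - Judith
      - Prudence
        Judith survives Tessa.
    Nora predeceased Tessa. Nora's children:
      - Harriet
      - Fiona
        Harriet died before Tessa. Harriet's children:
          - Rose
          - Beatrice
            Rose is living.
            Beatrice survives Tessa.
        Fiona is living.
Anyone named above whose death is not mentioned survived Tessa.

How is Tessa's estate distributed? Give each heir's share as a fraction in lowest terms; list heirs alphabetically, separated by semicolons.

There is no surviving spouse, so the entire estate passes to Tessa's descendants per stirpes.
The estate is divided into 4 equal shares of 1/4 among Martin, Charles, Lydia, Nora.
Martin is living and takes 1/4.
Charles predeceased; the 1/4 allotted to Charles's branch passes to Charles's issue by representation.
The 1/4 is divided into 2 equal shares of 1/8 among Victor, Quentin.
Victor is living and takes 1/8.
Quentin is living and takes 1/8.
Lydia predeceased; the 1/4 allotted to Lydia's branch passes to Lydia's issue by representation.
The 1/4 is divided into 3 equal shares of 1/12 among Diana, Judith, Prudence.
Diana is living and takes 1/12.
Judith is living and takes 1/12.
Prudence is living and takes 1/12.
Nora predeceased; the 1/4 allotted to Nora's branch passes to Nora's issue by representation.
The 1/4 is divided into 2 equal shares of 1/8 among Harriet, Fiona.
Harriet predeceased; the 1/8 allotted to Harriet's branch passes to Harriet's issue by representation.
The 1/8 is divided into 2 equal shares of 1/16 among Rose, Beatrice.
Rose is living and takes 1/16.
Beatrice is living and takes 1/16.
Fiona is living and takes 1/8.

Beatrice 1/16; Diana 1/12; Fiona 1/8; Judith 1/12; Martin 1/4; Prudence 1/12; Quentin 1/8; Rose 1/16; Victor 1/8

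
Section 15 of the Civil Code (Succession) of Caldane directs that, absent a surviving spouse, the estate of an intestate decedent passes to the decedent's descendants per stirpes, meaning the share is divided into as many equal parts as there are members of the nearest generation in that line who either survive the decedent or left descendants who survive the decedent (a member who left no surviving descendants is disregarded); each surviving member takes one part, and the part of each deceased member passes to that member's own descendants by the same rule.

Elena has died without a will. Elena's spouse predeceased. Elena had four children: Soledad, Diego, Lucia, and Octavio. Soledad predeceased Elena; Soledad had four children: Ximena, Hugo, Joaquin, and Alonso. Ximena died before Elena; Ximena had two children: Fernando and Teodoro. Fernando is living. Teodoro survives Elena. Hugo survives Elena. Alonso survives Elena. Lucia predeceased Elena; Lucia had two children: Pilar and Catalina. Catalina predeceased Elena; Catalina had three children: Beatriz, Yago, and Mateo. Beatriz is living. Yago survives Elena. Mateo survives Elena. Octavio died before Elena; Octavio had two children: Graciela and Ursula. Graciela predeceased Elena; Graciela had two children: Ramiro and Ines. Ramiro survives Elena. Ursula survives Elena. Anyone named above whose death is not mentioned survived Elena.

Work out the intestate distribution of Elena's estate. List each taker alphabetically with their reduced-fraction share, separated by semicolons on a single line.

Alonso 1/16; Beatriz 1/24; Diego 1/4; Fernando 1/32; Hugo 1/16; Ines 1/16; Joaquin 1/16; Mateo 1/24; Pilar 1/8; Ramiro 1/16; Teodoro 1/32; Ursula 1/8; Yago 1/24

There is no surviving spouse, so the entire estate passes to Elena's descendants per stirpes.
The estate is divided into 4 equal shares of 1/4 among Soledad, Diego, Lucia, Octavio.
Soledad predeceased; the 1/4 allotted to Soledad's branch passes to Soledad's issue by representation.
The 1/4 is divided into 4 equal shares of 1/16 among Ximena, Hugo, Joaquin, Alonso.
Ximena predeceased; the 1/16 allotted to Ximena's branch passes to Ximena's issue by representation.
The 1/16 is divided into 2 equal shares of 1/32 among Fernando, Teodoro.
Fernando is living and takes 1/32.
Teodoro is living and takes 1/32.
Hugo is living and takes 1/16.
Joaquin is living and takes 1/16.
Alonso is living and takes 1/16.
Diego is living and takes 1/4.
Lucia predeceased; the 1/4 allotted to Lucia's branch passes to Lucia's issue by representation.
The 1/4 is divided into 2 equal shares of 1/8 among Pilar, Catalina.
Pilar is living and takes 1/8.
Catalina predeceased; the 1/8 allotted to Catalina's branch passes to Catalina's issue by representation.
The 1/8 is divided into 3 equal shares of 1/24 among Beatriz, Yago, Mateo.
Beatriz is living and takes 1/24.
Yago is living and takes 1/24.
Mateo is living and takes 1/24.
Octavio predeceased; the 1/4 allotted to Octavio's branch passes to Octavio's issue by representation.
The 1/4 is divided into 2 equal shares of 1/8 among Graciela, Ursula.
Graciela predeceased; the 1/8 allotted to Graciela's branch passes to Graciela's issue by representation.
The 1/8 is divided into 2 equal shares of 1/16 among Ramiro, Ines.
Ramiro is living and takes 1/16.
Ines is living and takes 1/16.
Ursula is living and takes 1/8.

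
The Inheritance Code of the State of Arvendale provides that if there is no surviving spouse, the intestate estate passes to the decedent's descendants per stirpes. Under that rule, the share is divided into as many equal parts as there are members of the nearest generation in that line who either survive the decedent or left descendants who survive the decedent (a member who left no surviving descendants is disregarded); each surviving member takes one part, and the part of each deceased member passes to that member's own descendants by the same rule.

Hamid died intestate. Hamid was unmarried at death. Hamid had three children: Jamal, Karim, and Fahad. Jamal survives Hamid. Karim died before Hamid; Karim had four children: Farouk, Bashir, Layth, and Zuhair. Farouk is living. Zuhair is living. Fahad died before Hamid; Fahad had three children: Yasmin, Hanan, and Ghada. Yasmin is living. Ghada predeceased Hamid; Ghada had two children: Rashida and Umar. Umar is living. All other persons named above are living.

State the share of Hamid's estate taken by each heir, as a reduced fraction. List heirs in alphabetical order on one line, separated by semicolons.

There is no surviving spouse, so the entire estate passes to Hamid's descendants per stirpes.
The estate is divided into 3 equal shares of 1/3 among Jamal, Karim, Fahad.
Jamal is living and takes 1/3.
Karim predeceased; the 1/3 allotted to Karim's branch passes to Karim's issue by representation.
The 1/3 is divided into 4 equal shares of 1/12 among Farouk, Bashir, Layth, Zuhair.
Farouk is living and takes 1/12.
Bashir is living and takes 1/12.
Layth is living and takes 1/12.
Zuhair is living and takes 1/12.
Fahad predeceased; the 1/3 allotted to Fahad's branch passes to Fahad's issue by representation.
The 1/3 is divided into 3 equal shares of 1/9 among Yasmin, Hanan, Ghada.
Yasmin is living and takes 1/9.
Hanan is living and takes 1/9.
Ghada predeceased; the 1/9 allotted to Ghada's branch passes to Ghada's issue by representation.
The 1/9 is divided into 2 equal shares of 1/18 among Rashida, Umar.
Rashida is living and takes 1/18.
Umar is living and takes 1/18.

Bashir 1/12; Farouk 1/12; Hanan 1/9; Jamal 1/3; Layth 1/12; Rashida 1/18; Umar 1/18; Yasmin 1/9; Zuhair 1/12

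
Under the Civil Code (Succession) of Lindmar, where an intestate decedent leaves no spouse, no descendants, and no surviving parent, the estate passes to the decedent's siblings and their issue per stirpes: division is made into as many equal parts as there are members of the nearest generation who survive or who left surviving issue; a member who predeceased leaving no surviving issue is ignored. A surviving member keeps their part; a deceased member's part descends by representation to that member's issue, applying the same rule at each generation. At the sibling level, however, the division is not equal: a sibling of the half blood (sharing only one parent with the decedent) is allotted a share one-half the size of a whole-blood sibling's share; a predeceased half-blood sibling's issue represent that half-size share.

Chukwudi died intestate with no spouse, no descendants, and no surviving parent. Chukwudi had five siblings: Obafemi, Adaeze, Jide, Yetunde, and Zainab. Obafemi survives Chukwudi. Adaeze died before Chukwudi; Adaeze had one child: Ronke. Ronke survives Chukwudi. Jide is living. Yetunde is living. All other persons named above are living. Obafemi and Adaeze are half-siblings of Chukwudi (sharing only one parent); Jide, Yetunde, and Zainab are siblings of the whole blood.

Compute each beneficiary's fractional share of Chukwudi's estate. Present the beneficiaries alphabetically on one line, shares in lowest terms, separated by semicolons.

Jide 1/4; Obafemi 1/8; Ronke 1/8; Yetunde 1/4; Zainab 1/4

No spouse, descendants, or parent survives, so the estate passes to Chukwudi's siblings per stirpes.
Half-blood siblings count for one-half the weight of whole-blood siblings at the initial division.
Dividing 1 in proportion to weights (total weight 4): Obafemi (weight 1/2) → 1/8; Adaeze (weight 1/2) → 1/8; Jide (weight 1) → 1/4; Yetunde (weight 1) → 1/4; Zainab (weight 1) → 1/4.
Obafemi is living and takes 1/8.
Adaeze predeceased; the 1/8 allotted to Adaeze's branch passes to Adaeze's issue by representation.
Ronke is the sole taker at this level and receives the full 1/8.
Jide is living and takes 1/4.
Yetunde is living and takes 1/4.
Zainab is living and takes 1/4.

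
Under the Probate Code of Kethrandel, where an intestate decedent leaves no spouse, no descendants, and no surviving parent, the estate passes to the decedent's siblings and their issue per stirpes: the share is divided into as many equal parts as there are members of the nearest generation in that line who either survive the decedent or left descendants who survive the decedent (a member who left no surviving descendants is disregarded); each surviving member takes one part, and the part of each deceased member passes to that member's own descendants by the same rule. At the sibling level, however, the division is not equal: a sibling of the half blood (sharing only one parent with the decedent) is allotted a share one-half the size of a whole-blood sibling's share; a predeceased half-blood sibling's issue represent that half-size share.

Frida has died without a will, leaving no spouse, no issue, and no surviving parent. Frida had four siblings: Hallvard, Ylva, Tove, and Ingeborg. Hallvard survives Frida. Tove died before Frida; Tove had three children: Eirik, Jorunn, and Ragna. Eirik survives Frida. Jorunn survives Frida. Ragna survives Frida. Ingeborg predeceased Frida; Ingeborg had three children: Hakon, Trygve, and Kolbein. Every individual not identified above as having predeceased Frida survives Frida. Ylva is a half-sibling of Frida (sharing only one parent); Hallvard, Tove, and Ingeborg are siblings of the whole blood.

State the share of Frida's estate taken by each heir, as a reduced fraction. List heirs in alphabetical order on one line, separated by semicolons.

Eirik 2/21; Hakon 2/21; Hallvard 2/7; Jorunn 2/21; Kolbein 2/21; Ragna 2/21; Trygve 2/21; Ylva 1/7

No spouse, descendants, or parent survives, so the estate passes to Frida's siblings per stirpes.
Half-blood siblings count for one-half the weight of whole-blood siblings at the initial division.
Dividing 1 in proportion to weights (total weight 7/2): Hallvard (weight 1) → 2/7; Ylva (weight 1/2) → 1/7; Tove (weight 1) → 2/7; Ingeborg (weight 1) → 2/7.
Hallvard is living and takes 2/7.
Ylva is living and takes 1/7.
Tove predeceased; the 2/7 allotted to Tove's branch passes to Tove's issue by representation.
The 2/7 is divided into 3 equal shares of 2/21 among Eirik, Jorunn, Ragna.
Eirik is living and takes 2/21.
Jorunn is living and takes 2/21.
Ragna is living and takes 2/21.
Ingeborg predeceased; the 2/7 allotted to Ingeborg's branch passes to Ingeborg's issue by representation.
The 2/7 is divided into 3 equal shares of 2/21 among Hakon, Trygve, Kolbein.
Hakon is living and takes 2/21.
Trygve is living and takes 2/21.
Kolbein is living and takes 2/21.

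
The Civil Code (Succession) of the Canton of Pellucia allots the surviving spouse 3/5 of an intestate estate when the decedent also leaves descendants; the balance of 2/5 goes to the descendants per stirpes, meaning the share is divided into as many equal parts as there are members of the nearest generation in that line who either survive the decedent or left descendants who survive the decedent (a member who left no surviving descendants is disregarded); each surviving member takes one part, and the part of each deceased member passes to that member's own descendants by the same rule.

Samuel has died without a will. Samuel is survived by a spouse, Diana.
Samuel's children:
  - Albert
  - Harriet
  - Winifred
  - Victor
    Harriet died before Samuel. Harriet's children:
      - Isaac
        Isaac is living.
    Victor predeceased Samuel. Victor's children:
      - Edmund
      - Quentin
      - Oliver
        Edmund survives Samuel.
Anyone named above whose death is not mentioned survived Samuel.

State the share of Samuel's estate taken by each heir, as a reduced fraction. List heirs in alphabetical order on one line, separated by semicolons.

Albert 1/10; Diana 3/5; Edmund 1/30; Isaac 1/10; Oliver 1/30; Quentin 1/30; Winifred 1/10

Diana, as surviving spouse, takes 3/5.
The remaining 2/5 passes to Samuel's descendants per stirpes.
The 2/5 is divided into 4 equal shares of 1/10 among Albert, Harriet, Winifred, Victor.
Albert is living and takes 1/10.
Harriet predeceased; the 1/10 allotted to Harriet's branch passes to Harriet's issue by representation.
Isaac is the sole taker at this level and receives the full 1/10.
Winifred is living and takes 1/10.
Victor predeceased; the 1/10 allotted to Victor's branch passes to Victor's issue by representation.
The 1/10 is divided into 3 equal shares of 1/30 among Edmund, Quentin, Oliver.
Edmund is living and takes 1/30.
Quentin is living and takes 1/30.
Oliver is living and takes 1/30.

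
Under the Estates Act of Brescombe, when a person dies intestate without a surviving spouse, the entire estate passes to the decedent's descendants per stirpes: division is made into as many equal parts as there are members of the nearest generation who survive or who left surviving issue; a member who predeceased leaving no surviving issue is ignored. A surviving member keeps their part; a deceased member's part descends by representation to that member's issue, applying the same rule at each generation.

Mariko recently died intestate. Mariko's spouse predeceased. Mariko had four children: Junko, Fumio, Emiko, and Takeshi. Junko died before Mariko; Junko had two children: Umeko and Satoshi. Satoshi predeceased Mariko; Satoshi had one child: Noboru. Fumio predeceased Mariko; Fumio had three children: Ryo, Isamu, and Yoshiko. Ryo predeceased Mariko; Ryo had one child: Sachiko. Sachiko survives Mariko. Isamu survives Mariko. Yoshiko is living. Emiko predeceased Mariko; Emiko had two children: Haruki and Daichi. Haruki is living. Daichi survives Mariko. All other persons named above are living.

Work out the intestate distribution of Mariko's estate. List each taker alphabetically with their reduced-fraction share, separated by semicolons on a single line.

Daichi 1/8; Haruki 1/8; Isamu 1/12; Noboru 1/8; Sachiko 1/12; Takeshi 1/4; Umeko 1/8; Yoshiko 1/12

There is no surviving spouse, so the entire estate passes to Mariko's descendants per stirpes.
The estate is divided into 4 equal shares of 1/4 among Junko, Fumio, Emiko, Takeshi.
Junko predeceased; the 1/4 allotted to Junko's branch passes to Junko's issue by representation.
The 1/4 is divided into 2 equal shares of 1/8 among Umeko, Satoshi.
Umeko is living and takes 1/8.
Satoshi predeceased; the 1/8 allotted to Satoshi's branch passes to Satoshi's issue by representation.
Noboru is the sole taker at this level and receives the full 1/8.
Fumio predeceased; the 1/4 allotted to Fumio's branch passes to Fumio's issue by representation.
The 1/4 is divided into 3 equal shares of 1/12 among Ryo, Isamu, Yoshiko.
Ryo predeceased; the 1/12 allotted to Ryo's branch passes to Ryo's issue by representation.
Sachiko is the sole taker at this level and receives the full 1/12.
Isamu is living and takes 1/12.
Yoshiko is living and takes 1/12.
Emiko predeceased; the 1/4 allotted to Emiko's branch passes to Emiko's issue by representation.
The 1/4 is divided into 2 equal shares of 1/8 among Haruki, Daichi.
Haruki is living and takes 1/8.
Daichi is living and takes 1/8.
Takeshi is living and takes 1/4.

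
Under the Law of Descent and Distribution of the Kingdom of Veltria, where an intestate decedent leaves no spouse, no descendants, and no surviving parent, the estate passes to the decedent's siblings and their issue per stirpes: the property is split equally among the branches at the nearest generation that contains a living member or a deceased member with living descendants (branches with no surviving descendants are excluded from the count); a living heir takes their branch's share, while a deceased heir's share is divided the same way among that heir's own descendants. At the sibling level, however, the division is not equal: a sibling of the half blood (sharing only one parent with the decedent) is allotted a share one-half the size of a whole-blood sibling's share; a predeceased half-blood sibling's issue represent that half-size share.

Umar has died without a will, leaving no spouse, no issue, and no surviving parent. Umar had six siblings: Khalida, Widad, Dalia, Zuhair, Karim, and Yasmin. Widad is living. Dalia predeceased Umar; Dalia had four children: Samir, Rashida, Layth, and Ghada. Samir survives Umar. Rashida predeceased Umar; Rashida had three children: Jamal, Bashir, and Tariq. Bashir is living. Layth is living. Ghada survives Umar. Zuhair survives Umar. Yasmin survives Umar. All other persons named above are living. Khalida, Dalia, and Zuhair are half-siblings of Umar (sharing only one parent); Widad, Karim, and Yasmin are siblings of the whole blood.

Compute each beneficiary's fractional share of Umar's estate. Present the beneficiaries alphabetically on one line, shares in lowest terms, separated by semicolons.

No spouse, descendants, or parent survives, so the estate passes to Umar's siblings per stirpes.
Half-blood siblings count for one-half the weight of whole-blood siblings at the initial division.
Dividing 1 in proportion to weights (total weight 9/2): Khalida (weight 1/2) → 1/9; Widad (weight 1) → 2/9; Dalia (weight 1/2) → 1/9; Zuhair (weight 1/2) → 1/9; Karim (weight 1) → 2/9; Yasmin (weight 1) → 2/9.
Khalida is living and takes 1/9.
Widad is living and takes 2/9.
Dalia predeceased; the 1/9 allotted to Dalia's branch passes to Dalia's issue by representation.
The 1/9 is divided into 4 equal shares of 1/36 among Samir, Rashida, Layth, Ghada.
Samir is living and takes 1/36.
Rashida predeceased; the 1/36 allotted to Rashida's branch passes to Rashida's issue by representation.
The 1/36 is divided into 3 equal shares of 1/108 among Jamal, Bashir, Tariq.
Jamal is living and takes 1/108.
Bashir is living and takes 1/108.
Tariq is living and takes 1/108.
Layth is living and takes 1/36.
Ghada is living and takes 1/36.
Zuhair is living and takes 1/9.
Karim is living and takes 2/9.
Yasmin is living and takes 2/9.

Bashir 1/108; Ghada 1/36; Jamal 1/108; Karim 2/9; Khalida 1/9; Layth 1/36; Samir 1/36; Tariq 1/108; Widad 2/9; Yasmin 2/9; Zuhair 1/9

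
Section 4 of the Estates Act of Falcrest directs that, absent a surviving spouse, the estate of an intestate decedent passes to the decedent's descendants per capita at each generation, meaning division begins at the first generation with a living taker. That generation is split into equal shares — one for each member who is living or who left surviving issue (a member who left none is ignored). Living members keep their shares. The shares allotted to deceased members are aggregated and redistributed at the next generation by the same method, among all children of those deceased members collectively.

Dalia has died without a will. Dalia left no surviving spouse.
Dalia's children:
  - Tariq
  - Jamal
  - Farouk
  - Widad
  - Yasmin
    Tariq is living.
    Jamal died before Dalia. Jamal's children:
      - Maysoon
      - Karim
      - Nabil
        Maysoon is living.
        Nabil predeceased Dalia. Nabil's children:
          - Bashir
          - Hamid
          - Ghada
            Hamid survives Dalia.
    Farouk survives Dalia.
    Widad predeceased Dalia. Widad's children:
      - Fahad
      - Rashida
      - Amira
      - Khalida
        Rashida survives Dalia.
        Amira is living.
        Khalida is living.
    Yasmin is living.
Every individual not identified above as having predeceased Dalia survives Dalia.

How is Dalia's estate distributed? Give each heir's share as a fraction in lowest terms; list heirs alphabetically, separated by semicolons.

There is no surviving spouse, so the entire estate passes to Dalia's descendants per capita at each generation.
At generation 1 (Tariq, Jamal, Farouk, Widad, Yasmin) there are 5 shares of (1)/5 = 1/5 each.
Living: Tariq, Farouk, and Yasmin — each takes 1/5.
Deceased: Jamal and Widad. Their combined 2/5 is pooled and carried to generation 2.
At generation 2 (Maysoon, Karim, Nabil, Fahad, Rashida, Amira, Khalida) there are 7 shares of (2/5)/7 = 2/35 each.
Living: Maysoon, Karim, Fahad, Rashida, Amira, and Khalida — each takes 2/35.
Deceased: Nabil. That 2/35 share is carried to generation 3.
At generation 3 (Bashir, Hamid, Ghada) there are 3 shares of (2/35)/3 = 2/105 each.
Living: Bashir, Hamid, and Ghada — each takes 2/105.

Amira 2/35; Bashir 2/105; Fahad 2/35; Farouk 1/5; Ghada 2/105; Hamid 2/105; Karim 2/35; Khalida 2/35; Maysoon 2/35; Rashida 2/35; Tariq 1/5; Yasmin 1/5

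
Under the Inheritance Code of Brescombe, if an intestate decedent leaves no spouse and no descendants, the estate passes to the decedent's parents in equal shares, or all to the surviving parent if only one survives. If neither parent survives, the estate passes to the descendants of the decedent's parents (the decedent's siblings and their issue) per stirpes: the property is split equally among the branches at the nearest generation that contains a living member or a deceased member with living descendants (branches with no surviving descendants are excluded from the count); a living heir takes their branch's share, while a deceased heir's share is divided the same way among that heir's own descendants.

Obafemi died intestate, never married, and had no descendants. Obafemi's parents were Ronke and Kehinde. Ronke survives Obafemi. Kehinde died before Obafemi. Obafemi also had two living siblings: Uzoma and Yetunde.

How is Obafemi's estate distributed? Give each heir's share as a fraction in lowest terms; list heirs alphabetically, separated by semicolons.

Only one parent, Ronke, survives, so Ronke takes the entire estate. The siblings take nothing because a surviving parent has priority.

Ronke 1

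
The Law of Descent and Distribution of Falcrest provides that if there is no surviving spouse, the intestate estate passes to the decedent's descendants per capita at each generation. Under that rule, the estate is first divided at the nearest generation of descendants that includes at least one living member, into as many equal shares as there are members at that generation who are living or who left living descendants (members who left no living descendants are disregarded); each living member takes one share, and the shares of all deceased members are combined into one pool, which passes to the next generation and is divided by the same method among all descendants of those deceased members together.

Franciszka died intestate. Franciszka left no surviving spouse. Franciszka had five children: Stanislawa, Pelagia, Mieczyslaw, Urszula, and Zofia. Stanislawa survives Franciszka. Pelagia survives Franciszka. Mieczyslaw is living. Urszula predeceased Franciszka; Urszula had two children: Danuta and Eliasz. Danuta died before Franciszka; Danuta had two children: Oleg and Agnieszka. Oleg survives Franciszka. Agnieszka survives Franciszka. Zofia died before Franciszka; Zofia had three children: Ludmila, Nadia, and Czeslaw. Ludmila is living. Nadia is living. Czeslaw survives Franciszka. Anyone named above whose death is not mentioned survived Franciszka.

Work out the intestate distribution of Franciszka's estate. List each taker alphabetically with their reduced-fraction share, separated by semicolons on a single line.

Agnieszka 1/25; Czeslaw 2/25; Eliasz 2/25; Ludmila 2/25; Mieczyslaw 1/5; Nadia 2/25; Oleg 1/25; Pelagia 1/5; Stanislawa 1/5

There is no surviving spouse, so the entire estate passes to Franciszka's descendants per capita at each generation.
At generation 1 (Stanislawa, Pelagia, Mieczyslaw, Urszula, Zofia) there are 5 shares of (1)/5 = 1/5 each.
Living: Stanislawa, Pelagia, and Mieczyslaw — each takes 1/5.
Deceased: Urszula and Zofia. Their combined 2/5 is pooled and carried to generation 2.
At generation 2 (Danuta, Eliasz, Ludmila, Nadia, Czeslaw) there are 5 shares of (2/5)/5 = 2/25 each.
Living: Eliasz, Ludmila, Nadia, and Czeslaw — each takes 2/25.
Deceased: Danuta. That 2/25 share is carried to generation 3.
At generation 3 (Oleg, Agnieszka) there are 2 shares of (2/25)/2 = 1/25 each.
Living: Oleg and Agnieszka — each takes 1/25.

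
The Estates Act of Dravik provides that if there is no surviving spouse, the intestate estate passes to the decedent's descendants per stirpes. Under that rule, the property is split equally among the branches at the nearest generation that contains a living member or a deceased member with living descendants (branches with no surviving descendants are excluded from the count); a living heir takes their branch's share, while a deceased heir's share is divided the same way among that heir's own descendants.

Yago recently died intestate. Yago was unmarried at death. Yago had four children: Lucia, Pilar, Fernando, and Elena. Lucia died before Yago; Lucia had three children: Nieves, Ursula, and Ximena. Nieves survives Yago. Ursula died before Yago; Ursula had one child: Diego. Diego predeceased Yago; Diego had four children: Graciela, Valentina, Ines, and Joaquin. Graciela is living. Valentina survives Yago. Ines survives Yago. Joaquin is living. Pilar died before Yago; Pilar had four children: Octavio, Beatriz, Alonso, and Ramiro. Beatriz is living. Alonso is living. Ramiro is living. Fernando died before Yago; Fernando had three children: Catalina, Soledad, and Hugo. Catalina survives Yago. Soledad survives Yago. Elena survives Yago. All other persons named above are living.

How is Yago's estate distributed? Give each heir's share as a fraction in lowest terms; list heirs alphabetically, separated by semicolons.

Alonso 1/16; Beatriz 1/16; Catalina 1/12; Elena 1/4; Graciela 1/48; Hugo 1/12; Ines 1/48; Joaquin 1/48; Nieves 1/12; Octavio 1/16; Ramiro 1/16; Soledad 1/12; Valentina 1/48; Ximena 1/12

There is no surviving spouse, so the entire estate passes to Yago's descendants per stirpes.
The estate is divided into 4 equal shares of 1/4 among Lucia, Pilar, Fernando, Elena.
Lucia predeceased; the 1/4 allotted to Lucia's branch passes to Lucia's issue by representation.
The 1/4 is divided into 3 equal shares of 1/12 among Nieves, Ursula, Ximena.
Nieves is living and takes 1/12.
Ursula predeceased; the 1/12 allotted to Ursula's branch passes to Ursula's issue by representation.
Diego's line is the sole branch at this level, so the full 1/12 passes to Diego's issue by representation.
The 1/12 is divided into 4 equal shares of 1/48 among Graciela, Valentina, Ines, Joaquin.
Graciela is living and takes 1/48.
Valentina is living and takes 1/48.
Ines is living and takes 1/48.
Joaquin is living and takes 1/48.
Ximena is living and takes 1/12.
Pilar predeceased; the 1/4 allotted to Pilar's branch passes to Pilar's issue by representation.
The 1/4 is divided into 4 equal shares of 1/16 among Octavio, Beatriz, Alonso, Ramiro.
Octavio is living and takes 1/16.
Beatriz is living and takes 1/16.
Alonso is living and takes 1/16.
Ramiro is living and takes 1/16.
Fernando predeceased; the 1/4 allotted to Fernando's branch passes to Fernando's issue by representation.
The 1/4 is divided into 3 equal shares of 1/12 among Catalina, Soledad, Hugo.
Catalina is living and takes 1/12.
Soledad is living and takes 1/12.
Hugo is living and takes 1/12.
Elena is living and takes 1/4.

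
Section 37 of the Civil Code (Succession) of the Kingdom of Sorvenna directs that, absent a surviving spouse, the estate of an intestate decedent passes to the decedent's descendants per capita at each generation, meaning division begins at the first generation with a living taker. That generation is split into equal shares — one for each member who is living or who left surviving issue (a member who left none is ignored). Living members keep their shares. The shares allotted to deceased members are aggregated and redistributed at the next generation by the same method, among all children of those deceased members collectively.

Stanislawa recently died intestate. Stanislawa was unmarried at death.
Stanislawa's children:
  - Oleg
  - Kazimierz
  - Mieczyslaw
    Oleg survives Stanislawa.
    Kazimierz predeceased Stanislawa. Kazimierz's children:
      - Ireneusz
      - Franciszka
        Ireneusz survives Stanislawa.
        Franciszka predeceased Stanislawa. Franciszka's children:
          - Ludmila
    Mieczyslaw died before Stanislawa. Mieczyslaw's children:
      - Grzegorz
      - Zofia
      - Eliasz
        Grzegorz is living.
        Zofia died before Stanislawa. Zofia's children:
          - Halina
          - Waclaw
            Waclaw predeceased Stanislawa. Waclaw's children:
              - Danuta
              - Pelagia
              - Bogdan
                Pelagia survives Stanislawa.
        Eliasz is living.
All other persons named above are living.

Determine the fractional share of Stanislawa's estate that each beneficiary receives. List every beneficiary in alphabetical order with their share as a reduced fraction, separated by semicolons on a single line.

There is no surviving spouse, so the entire estate passes to Stanislawa's descendants per capita at each generation.
At generation 1 (Oleg, Kazimierz, Mieczyslaw) there are 3 shares of (1)/3 = 1/3 each.
Living: Oleg — each takes 1/3.
Deceased: Kazimierz and Mieczyslaw. Their combined 2/3 is pooled and carried to generation 2.
At generation 2 (Ireneusz, Franciszka, Grzegorz, Zofia, Eliasz) there are 5 shares of (2/3)/5 = 2/15 each.
Living: Ireneusz, Grzegorz, and Eliasz — each takes 2/15.
Deceased: Franciszka and Zofia. Their combined 4/15 is pooled and carried to generation 3.
At generation 3 (Ludmila, Halina, Waclaw) there are 3 shares of (4/15)/3 = 4/45 each.
Living: Ludmila and Halina — each takes 4/45.
Deceased: Waclaw. That 4/45 share is carried to generation 4.
At generation 4 (Danuta, Pelagia, Bogdan) there are 3 shares of (4/45)/3 = 4/135 each.
Living: Danuta, Pelagia, and Bogdan — each takes 4/135.

Bogdan 4/135; Danuta 4/135; Eliasz 2/15; Grzegorz 2/15; Halina 4/45; Ireneusz 2/15; Ludmila 4/45; Oleg 1/3; Pelagia 4/135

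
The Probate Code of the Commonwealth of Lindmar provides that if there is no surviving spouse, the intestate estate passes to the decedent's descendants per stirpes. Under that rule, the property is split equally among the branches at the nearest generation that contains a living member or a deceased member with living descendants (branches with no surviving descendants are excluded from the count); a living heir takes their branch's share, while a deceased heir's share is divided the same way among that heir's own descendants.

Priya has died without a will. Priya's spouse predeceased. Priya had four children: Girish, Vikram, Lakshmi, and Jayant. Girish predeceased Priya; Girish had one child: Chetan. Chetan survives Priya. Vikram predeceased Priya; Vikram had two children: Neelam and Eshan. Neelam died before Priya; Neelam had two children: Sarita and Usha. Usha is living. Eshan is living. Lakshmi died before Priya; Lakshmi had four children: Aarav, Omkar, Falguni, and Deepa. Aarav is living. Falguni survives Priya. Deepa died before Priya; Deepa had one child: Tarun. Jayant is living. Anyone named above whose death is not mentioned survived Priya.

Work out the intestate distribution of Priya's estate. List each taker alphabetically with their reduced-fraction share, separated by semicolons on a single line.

Aarav 1/16; Chetan 1/4; Eshan 1/8; Falguni 1/16; Jayant 1/4; Omkar 1/16; Sarita 1/16; Tarun 1/16; Usha 1/16

There is no surviving spouse, so the entire estate passes to Priya's descendants per stirpes.
The estate is divided into 4 equal shares of 1/4 among Girish, Vikram, Lakshmi, Jayant.
Girish predeceased; the 1/4 allotted to Girish's branch passes to Girish's issue by representation.
Chetan is the sole taker at this level and receives the full 1/4.
Vikram predeceased; the 1/4 allotted to Vikram's branch passes to Vikram's issue by representation.
The 1/4 is divided into 2 equal shares of 1/8 among Neelam, Eshan.
Neelam predeceased; the 1/8 allotted to Neelam's branch passes to Neelam's issue by representation.
The 1/8 is divided into 2 equal shares of 1/16 among Sarita, Usha.
Sarita is living and takes 1/16.
Usha is living and takes 1/16.
Eshan is living and takes 1/8.
Lakshmi predeceased; the 1/4 allotted to Lakshmi's branch passes to Lakshmi's issue by representation.
The 1/4 is divided into 4 equal shares of 1/16 among Aarav, Omkar, Falguni, Deepa.
Aarav is living and takes 1/16.
Omkar is living and takes 1/16.
Falguni is living and takes 1/16.
Deepa predeceased; the 1/16 allotted to Deepa's branch passes to Deepa's issue by representation.
Tarun is the sole taker at this level and receives the full 1/16.
Jayant is living and takes 1/4.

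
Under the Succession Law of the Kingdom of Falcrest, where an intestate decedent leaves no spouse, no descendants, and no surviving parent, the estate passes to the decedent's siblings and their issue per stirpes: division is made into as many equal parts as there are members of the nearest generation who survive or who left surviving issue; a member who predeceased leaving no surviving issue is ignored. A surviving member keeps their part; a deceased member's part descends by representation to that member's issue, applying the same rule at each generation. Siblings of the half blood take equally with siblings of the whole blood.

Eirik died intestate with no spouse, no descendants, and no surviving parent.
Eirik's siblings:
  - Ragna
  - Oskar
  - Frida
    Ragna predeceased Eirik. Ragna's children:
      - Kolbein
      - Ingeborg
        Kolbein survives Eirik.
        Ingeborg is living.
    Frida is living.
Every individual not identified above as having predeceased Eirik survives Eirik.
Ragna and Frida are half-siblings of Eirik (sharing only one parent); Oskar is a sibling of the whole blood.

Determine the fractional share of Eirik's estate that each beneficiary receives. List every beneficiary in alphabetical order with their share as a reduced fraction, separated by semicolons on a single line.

No spouse, descendants, or parent survives, so the estate passes to Eirik's siblings per stirpes.
Half-blood and whole-blood siblings take equally under the stated rule.
The estate is divided into 3 equal shares of 1/3 among Ragna, Oskar, Frida.
Ragna predeceased; the 1/3 allotted to Ragna's branch passes to Ragna's issue by representation.
The 1/3 is divided into 2 equal shares of 1/6 among Kolbein, Ingeborg.
Kolbein is living and takes 1/6.
Ingeborg is living and takes 1/6.
Oskar is living and takes 1/3.
Frida is living and takes 1/3.

Frida 1/3; Ingeborg 1/6; Kolbein 1/6; Oskar 1/3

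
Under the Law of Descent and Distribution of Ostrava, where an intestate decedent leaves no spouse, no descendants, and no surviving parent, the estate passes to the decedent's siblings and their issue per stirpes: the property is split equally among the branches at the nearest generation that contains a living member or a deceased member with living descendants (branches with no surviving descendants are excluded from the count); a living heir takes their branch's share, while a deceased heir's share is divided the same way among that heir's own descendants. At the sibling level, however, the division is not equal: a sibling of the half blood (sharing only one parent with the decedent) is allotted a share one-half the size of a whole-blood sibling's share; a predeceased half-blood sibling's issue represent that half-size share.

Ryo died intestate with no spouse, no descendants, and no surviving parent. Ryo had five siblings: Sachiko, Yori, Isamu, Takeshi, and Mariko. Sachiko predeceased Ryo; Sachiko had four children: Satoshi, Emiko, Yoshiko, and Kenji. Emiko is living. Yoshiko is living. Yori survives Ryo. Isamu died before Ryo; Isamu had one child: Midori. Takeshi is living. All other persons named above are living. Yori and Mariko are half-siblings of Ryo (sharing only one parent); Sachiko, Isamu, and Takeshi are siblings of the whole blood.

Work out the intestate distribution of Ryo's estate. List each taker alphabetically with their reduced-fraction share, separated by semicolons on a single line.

No spouse, descendants, or parent survives, so the estate passes to Ryo's siblings per stirpes.
Half-blood siblings count for one-half the weight of whole-blood siblings at the initial division.
Dividing 1 in proportion to weights (total weight 4): Sachiko (weight 1) → 1/4; Yori (weight 1/2) → 1/8; Isamu (weight 1) → 1/4; Takeshi (weight 1) → 1/4; Mariko (weight 1/2) → 1/8.
Sachiko predeceased; the 1/4 allotted to Sachiko's branch passes to Sachiko's issue by representation.
The 1/4 is divided into 4 equal shares of 1/16 among Satoshi, Emiko, Yoshiko, Kenji.
Satoshi is living and takes 1/16.
Emiko is living and takes 1/16.
Yoshiko is living and takes 1/16.
Kenji is living and takes 1/16.
Yori is living and takes 1/8.
Isamu predeceased; the 1/4 allotted to Isamu's branch passes to Isamu's issue by representation.
Midori is the sole taker at this level and receives the full 1/4.
Takeshi is living and takes 1/4.
Mariko is living and takes 1/8.

Emiko 1/16; Kenji 1/16; Mariko 1/8; Midori 1/4; Satoshi 1/16; Takeshi 1/4; Yori 1/8; Yoshiko 1/16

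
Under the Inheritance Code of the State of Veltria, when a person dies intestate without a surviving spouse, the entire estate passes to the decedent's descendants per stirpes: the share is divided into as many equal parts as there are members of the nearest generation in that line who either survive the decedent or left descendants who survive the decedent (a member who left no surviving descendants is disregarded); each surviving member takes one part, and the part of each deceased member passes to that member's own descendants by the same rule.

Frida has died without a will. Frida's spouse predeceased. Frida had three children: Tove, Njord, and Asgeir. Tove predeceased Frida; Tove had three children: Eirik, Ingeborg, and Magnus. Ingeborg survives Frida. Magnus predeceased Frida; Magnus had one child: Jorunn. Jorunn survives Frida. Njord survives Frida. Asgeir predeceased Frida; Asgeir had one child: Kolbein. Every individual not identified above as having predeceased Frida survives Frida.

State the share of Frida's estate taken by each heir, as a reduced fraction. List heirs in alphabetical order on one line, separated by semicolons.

There is no surviving spouse, so the entire estate passes to Frida's descendants per stirpes.
The estate is divided into 3 equal shares of 1/3 among Tove, Njord, Asgeir.
Tove predeceased; the 1/3 allotted to Tove's branch passes to Tove's issue by representation.
The 1/3 is divided into 3 equal shares of 1/9 among Eirik, Ingeborg, Magnus.
Eirik is living and takes 1/9.
Ingeborg is living and takes 1/9.
Magnus predeceased; the 1/9 allotted to Magnus's branch passes to Magnus's issue by representation.
Jorunn is the sole taker at this level and receives the full 1/9.
Njord is living and takes 1/3.
Asgeir predeceased; the 1/3 allotted to Asgeir's branch passes to Asgeir's issue by representation.
Kolbein is the sole taker at this level and receives the full 1/3.

Eirik 1/9; Ingeborg 1/9; Jorunn 1/9; Kolbein 1/3; Njord 1/3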